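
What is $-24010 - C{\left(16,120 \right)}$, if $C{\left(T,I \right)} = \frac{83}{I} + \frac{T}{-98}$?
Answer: $- \frac{141181907}{5880} \approx -24011.0$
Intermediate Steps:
$C{\left(T,I \right)} = \frac{83}{I} - \frac{T}{98}$ ($C{\left(T,I \right)} = \frac{83}{I} + T \left(- \frac{1}{98}\right) = \frac{83}{I} - \frac{T}{98}$)
$-24010 - C{\left(16,120 \right)} = -24010 - \left(\frac{83}{120} - \frac{8}{49}\right) = -24010 - \frac{3107}{5880} = - \frac{141181907}{5880}$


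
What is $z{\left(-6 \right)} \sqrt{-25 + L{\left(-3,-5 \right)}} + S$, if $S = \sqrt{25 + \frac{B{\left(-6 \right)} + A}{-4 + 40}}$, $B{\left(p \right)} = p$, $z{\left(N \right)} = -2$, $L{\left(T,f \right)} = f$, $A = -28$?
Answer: $\frac{\sqrt{866}}{6} - 2 i \sqrt{30} \approx 4.9046 - 10.954 i$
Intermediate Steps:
$S = \frac{\sqrt{866}}{6}$ ($S = \sqrt{25 + \frac{-6 - 28}{-4 + 40}} = \sqrt{25 - \frac{34}{36}} = \sqrt{25 - \frac{17}{18}} = \sqrt{\frac{433}{18}} = \frac{\sqrt{866}}{6} \approx 4.9046$)
$z{\left(-6 \right)} \sqrt{-25 + L{\left(-3,-5 \right)}} + S = - 2 \sqrt{-25 - 5} + \frac{\sqrt{866}}{6} = - 2 \sqrt{-30} + \frac{\sqrt{866}}{6} = - 2 i \sqrt{30} + \frac{\sqrt{866}}{6} = \frac{\sqrt{866}}{6} - 2 i \sqrt{30}$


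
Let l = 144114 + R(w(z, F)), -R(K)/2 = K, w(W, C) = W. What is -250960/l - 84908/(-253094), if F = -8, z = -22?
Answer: -12819075694/9121381213 ≈ -1.4054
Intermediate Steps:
R(K) = -2*K
l = 144158 (l = 144114 - 2*(-22) = 144114 + 44 = 144158)
-250960/l - 84908/(-253094) = -250960/144158 - 84908/(-253094) = -250960*1/144158 - 84908*(-1/253094) = -125480/72079 + 42454/126547 = -12819075694/9121381213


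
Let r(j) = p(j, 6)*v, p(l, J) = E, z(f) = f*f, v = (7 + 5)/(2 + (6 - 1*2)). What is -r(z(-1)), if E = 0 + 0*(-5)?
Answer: 0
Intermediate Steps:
E = 0 (E = 0 + 0 = 0)
v = 2 (v = 12/(2 + (6 - 2)) = 12/(2 + 4) = 12/6 = 12*(⅙) = 2)
z(f) = f²
p(l, J) = 0
r(j) = 0 (r(j) = 0*2 = 0)
-r(z(-1)) = -1*0 = 0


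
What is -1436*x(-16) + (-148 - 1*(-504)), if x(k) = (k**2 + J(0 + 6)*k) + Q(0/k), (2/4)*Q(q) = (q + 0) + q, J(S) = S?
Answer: -229404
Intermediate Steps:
Q(q) = 4*q (Q(q) = 2*((q + 0) + q) = 2*(q + q) = 2*(2*q) = 4*q)
x(k) = k**2 + 6*k (x(k) = (k**2 + (0 + 6)*k) + 4*(0/k) = (k**2 + 6*k) + 4*0 = (k**2 + 6*k) + 0 = k**2 + 6*k)
-1436*x(-16) + (-148 - 1*(-504)) = -(-22976)*(6 - 16) + (-148 - 1*(-504)) = -(-22976)*(-10) + (-148 + 504) = -1436*160 + 356 = -229760 + 356 = -229404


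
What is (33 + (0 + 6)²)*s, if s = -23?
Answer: -1587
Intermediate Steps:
(33 + (0 + 6)²)*s = (33 + (0 + 6)²)*(-23) = (33 + 6²)*(-23) = (33 + 36)*(-23) = 69*(-23) = -1587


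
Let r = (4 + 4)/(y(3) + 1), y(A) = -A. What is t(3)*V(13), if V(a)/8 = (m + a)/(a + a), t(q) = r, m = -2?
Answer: -176/13 ≈ -13.538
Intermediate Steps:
r = -4 (r = (4 + 4)/(-1*3 + 1) = 8/(-3 + 1) = 8/(-2) = 8*(-½) = -4)
t(q) = -4
V(a) = 4*(-2 + a)/a (V(a) = 8*((-2 + a)/(a + a)) = 8*((-2 + a)/((2*a))) = 8*((-2 + a)*(1/(2*a))) = 8*((-2 + a)/(2*a)) = 4*(-2 + a)/a)
t(3)*V(13) = -4*(4 - 8/13) = -4*44/13 = -176/13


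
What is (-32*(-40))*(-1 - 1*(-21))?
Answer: 25600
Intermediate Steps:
(-32*(-40))*(-1 - 1*(-21)) = 1280*(-1 + 21) = 1280*20 = 25600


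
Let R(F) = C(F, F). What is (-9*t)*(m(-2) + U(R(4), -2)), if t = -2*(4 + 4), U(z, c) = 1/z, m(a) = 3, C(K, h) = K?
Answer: 468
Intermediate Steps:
R(F) = F
t = -16 (t = -2*8 = -16)
(-9*t)*(m(-2) + U(R(4), -2)) = (-9*(-16))*(3 + 1/4) = 144*(3 + ¼) = 144*(13/4) = 468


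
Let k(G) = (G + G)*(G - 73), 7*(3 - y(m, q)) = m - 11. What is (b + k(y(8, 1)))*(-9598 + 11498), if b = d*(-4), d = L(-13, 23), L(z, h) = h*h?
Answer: -241414000/49 ≈ -4.9268e+6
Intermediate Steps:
L(z, h) = h²
d = 529 (d = 23² = 529)
y(m, q) = 32/7 - m/7 (y(m, q) = 3 - (m - 11)/7 = 3 - (-11 + m)/7 = 3 + (11/7 - m/7) = 32/7 - m/7)
b = -2116 (b = 529*(-4) = -2116)
k(G) = 2*G*(-73 + G) (k(G) = (2*G)*(-73 + G) = 2*G*(-73 + G))
(b + k(y(8, 1)))*(-9598 + 11498) = (-2116 + 2*(32/7 - ⅐*8)*(-73 + (32/7 - ⅐*8)))*(-9598 + 11498) = (-2116 + 2*(32/7 - 8/7)*(-73 + (32/7 - 8/7)))*1900 = (-2116 + 2*(24/7)*(-73 + 24/7))*1900 = (-2116 + 2*(24/7)*(-487/7))*1900 = (-2116 - 23376/49)*1900 = -127060/49*1900 = -241414000/49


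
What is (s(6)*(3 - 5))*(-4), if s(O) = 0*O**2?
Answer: 0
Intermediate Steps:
s(O) = 0
(s(6)*(3 - 5))*(-4) = (0*(3 - 5))*(-4) = (0*(-2))*(-4) = 0*(-4) = 0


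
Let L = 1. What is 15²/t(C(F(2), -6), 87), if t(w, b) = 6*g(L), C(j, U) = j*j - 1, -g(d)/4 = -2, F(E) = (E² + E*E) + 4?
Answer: 75/16 ≈ 4.6875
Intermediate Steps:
F(E) = 4 + 2*E² (F(E) = (E² + E²) + 4 = 2*E² + 4 = 4 + 2*E²)
g(d) = 8 (g(d) = -4*(-2) = 8)
C(j, U) = -1 + j² (C(j, U) = j² - 1 = -1 + j²)
t(w, b) = 48 (t(w, b) = 6*8 = 48)
15²/t(C(F(2), -6), 87) = 15²/48 = 225*(1/48) = 75/16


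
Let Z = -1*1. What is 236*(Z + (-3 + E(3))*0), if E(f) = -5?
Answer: -236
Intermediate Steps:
Z = -1
236*(Z + (-3 + E(3))*0) = 236*(-1 + (-3 - 5)*0) = 236*(-1 - 8*0) = 236*(-1 + 0) = 236*(-1) = -236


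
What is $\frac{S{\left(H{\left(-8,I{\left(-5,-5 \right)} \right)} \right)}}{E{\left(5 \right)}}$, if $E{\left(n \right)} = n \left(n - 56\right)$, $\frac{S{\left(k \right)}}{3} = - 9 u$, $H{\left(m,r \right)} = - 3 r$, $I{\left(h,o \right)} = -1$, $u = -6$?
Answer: $- \frac{54}{85} \approx -0.63529$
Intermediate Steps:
$S{\left(k \right)} = 162$ ($S{\left(k \right)} = 3 \left(\left(-9\right) \left(-6\right)\right) = 3 \cdot 54 = 162$)
$E{\left(n \right)} = n \left(-56 + n\right)$
$\frac{S{\left(H{\left(-8,I{\left(-5,-5 \right)} \right)} \right)}}{E{\left(5 \right)}} = \frac{162}{5 \left(-56 + 5\right)} = \frac{162}{5 \left(-51\right)} = \frac{162}{-255} = 162 \left(- \frac{1}{255}\right) = - \frac{54}{85}$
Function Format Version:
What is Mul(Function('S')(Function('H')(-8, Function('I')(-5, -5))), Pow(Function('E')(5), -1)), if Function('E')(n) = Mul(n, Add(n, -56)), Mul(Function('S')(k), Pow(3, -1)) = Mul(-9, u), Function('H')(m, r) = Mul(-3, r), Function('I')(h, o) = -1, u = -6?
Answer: Rational(-54, 85) ≈ -0.63529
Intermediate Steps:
Function('S')(k) = 162 (Function('S')(k) = Mul(3, Mul(-9, -6)) = Mul(3, 54) = 162)
Function('E')(n) = Mul(n, Add(-56, n))
Mul(Function('S')(Function('H')(-8, Function('I')(-5, -5))), Pow(Function('E')(5), -1)) = Mul(162, Pow(Mul(5, Add(-56, 5)), -1)) = Mul(162, Pow(Mul(5, -51), -1)) = Mul(162, Pow(-255, -1)) = Mul(162, Rational(-1, 255)) = Rational(-54, 85)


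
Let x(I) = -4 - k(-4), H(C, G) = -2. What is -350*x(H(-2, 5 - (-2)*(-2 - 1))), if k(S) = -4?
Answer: 0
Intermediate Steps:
x(I) = 0 (x(I) = -4 - 1*(-4) = -4 + 4 = 0)
-350*x(H(-2, 5 - (-2)*(-2 - 1))) = -350*0 = 0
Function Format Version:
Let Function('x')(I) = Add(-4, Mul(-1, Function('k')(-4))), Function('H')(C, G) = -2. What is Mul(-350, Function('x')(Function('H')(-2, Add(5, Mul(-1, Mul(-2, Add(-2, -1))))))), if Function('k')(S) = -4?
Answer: 0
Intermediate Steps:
Function('x')(I) = 0 (Function('x')(I) = Add(-4, Mul(-1, -4)) = Add(-4, 4) = 0)
Mul(-350, Function('x')(Function('H')(-2, Add(5, Mul(-1, Mul(-2, Add(-2, -1))))))) = Mul(-350, 0) = 0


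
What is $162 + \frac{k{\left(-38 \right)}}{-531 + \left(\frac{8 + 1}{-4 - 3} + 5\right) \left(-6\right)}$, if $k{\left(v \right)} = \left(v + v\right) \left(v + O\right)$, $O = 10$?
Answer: $\frac{612530}{3873} \approx 158.15$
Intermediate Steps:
$k{\left(v \right)} = 2 v \left(10 + v\right)$ ($k{\left(v \right)} = \left(v + v\right) \left(v + 10\right) = 2 v \left(10 + v\right)$)
$162 + \frac{k{\left(-38 \right)}}{-531 + \left(\frac{8 + 1}{-4 - 3} + 5\right) \left(-6\right)} = 162 + \frac{2 \left(-38\right) \left(10 - 38\right)}{-531 + \left(\frac{8 + 1}{-4 - 3} + 5\right) \left(-6\right)} = 162 + \frac{2 \left(-38\right) \left(-28\right)}{-531 + \left(\frac{9}{-7} + 5\right) \left(-6\right)} = 162 + \frac{1}{-531 + \left(9 \left(- \frac{1}{7}\right) + 5\right) \left(-6\right)} 2128 = 162 + \frac{1}{-531 + \left(- \frac{9}{7} + 5\right) \left(-6\right)} 2128 = 162 + \frac{1}{-531 + \frac{26}{7} \left(-6\right)} 2128 = 162 + \frac{1}{-531 - \frac{156}{7}} \cdot 2128 = 162 + \frac{1}{- \frac{3873}{7}} \cdot 2128 = 162 - \frac{14896}{3873} = \frac{612530}{3873}$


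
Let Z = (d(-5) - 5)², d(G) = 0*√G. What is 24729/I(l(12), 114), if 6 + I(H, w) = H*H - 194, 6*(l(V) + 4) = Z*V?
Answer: 24729/1916 ≈ 12.907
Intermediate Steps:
d(G) = 0
Z = 25 (Z = (0 - 5)² = (-5)² = 25)
l(V) = -4 + 25*V/6 (l(V) = -4 + (25*V)/6 = -4 + 25*V/6)
I(H, w) = -200 + H² (I(H, w) = -6 + (H*H - 194) = -6 + (H² - 194) = -6 + (-194 + H²) = -200 + H²)
24729/I(l(12), 114) = 24729/(-200 + (-4 + (25/6)*12)²) = 24729/(-200 + (-4 + 50)²) = 24729/(-200 + 46²) = 24729/(-200 + 2116) = 24729/1916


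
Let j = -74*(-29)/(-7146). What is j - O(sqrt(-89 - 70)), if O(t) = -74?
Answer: 263329/3573 ≈ 73.700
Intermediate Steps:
j = -1073/3573 (j = 2146*(-1/7146) = -1073/3573 ≈ -0.30031)
j - O(sqrt(-89 - 70)) = -1073/3573 - 1*(-74) = -1073/3573 + 74 = 263329/3573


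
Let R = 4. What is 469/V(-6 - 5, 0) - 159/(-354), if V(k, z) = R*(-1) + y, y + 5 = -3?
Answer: -27353/708 ≈ -38.634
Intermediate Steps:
y = -8 (y = -5 - 3 = -8)
V(k, z) = -12 (V(k, z) = 4*(-1) - 8 = -4 - 8 = -12)
469/V(-6 - 5, 0) - 159/(-354) = 469/(-12) - 159/(-354) = 469*(-1/12) - 159*(-1/354) = -469/12 + 53/118 = -27353/708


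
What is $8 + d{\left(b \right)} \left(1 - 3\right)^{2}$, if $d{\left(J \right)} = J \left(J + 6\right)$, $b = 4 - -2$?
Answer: $296$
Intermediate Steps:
$b = 6$ ($b = 4 + 2 = 6$)
$d{\left(J \right)} = J \left(6 + J\right)$
$8 + d{\left(b \right)} \left(1 - 3\right)^{2} = 8 + 6 \left(6 + 6\right) \left(1 - 3\right)^{2} = 8 + 6 \cdot 12 \left(-2\right)^{2} = 8 + 72 \cdot 4 = 8 + 288 = 296$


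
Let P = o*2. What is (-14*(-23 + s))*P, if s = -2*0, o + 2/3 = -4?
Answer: -9016/3 ≈ -3005.3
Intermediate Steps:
o = -14/3 (o = -⅔ - 4 = -14/3 ≈ -4.6667)
s = 0
P = -28/3 (P = -14/3*2 = -28/3 ≈ -9.3333)
(-14*(-23 + s))*P = -14*(-23 + 0)*(-28/3) = -14*(-23)*(-28/3) = 322*(-28/3) = -9016/3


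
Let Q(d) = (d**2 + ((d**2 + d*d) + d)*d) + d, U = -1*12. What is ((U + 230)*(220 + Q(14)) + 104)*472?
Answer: 629155232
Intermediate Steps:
U = -12
Q(d) = d + d**2 + d*(d + 2*d**2) (Q(d) = (d**2 + ((d**2 + d**2) + d)*d) + d = (d**2 + (2*d**2 + d)*d) + d = (d**2 + (d + 2*d**2)*d) + d = (d**2 + d*(d + 2*d**2)) + d = d + d**2 + d*(d + 2*d**2))
((U + 230)*(220 + Q(14)) + 104)*472 = ((-12 + 230)*(220 + 14*(1 + 2*14 + 2*14**2)) + 104)*472 = (218*(220 + 14*(1 + 28 + 2*196)) + 104)*472 = (218*(220 + 14*(1 + 28 + 392)) + 104)*472 = (218*(220 + 14*421) + 104)*472 = (218*(220 + 5894) + 104)*472 = (218*6114 + 104)*472 = (1332852 + 104)*472 = 1332956*472 = 629155232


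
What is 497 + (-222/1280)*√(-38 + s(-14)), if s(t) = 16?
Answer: 497 - 111*I*√22/640 ≈ 497.0 - 0.81349*I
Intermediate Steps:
497 + (-222/1280)*√(-38 + s(-14)) = 497 + (-222/1280)*√(-38 + 16) = 497 + (-222*1/1280)*√(-22) = 497 - 111*I*√22/640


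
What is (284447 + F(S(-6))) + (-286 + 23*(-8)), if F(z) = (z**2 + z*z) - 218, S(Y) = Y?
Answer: 283831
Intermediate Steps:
F(z) = -218 + 2*z**2 (F(z) = (z**2 + z**2) - 218 = 2*z**2 - 218 = -218 + 2*z**2)
(284447 + F(S(-6))) + (-286 + 23*(-8)) = (284447 + (-218 + 2*(-6)**2)) + (-286 + 23*(-8)) = (284447 + (-218 + 2*36)) + (-286 - 184) = (284447 + (-218 + 72)) - 470 = (284447 - 146) - 470 = 284301 - 470 = 283831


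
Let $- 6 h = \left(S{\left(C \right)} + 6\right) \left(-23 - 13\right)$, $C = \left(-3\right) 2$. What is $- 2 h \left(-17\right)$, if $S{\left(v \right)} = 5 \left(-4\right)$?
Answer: $-2856$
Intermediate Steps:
$C = -6$
$S{\left(v \right)} = -20$
$h = -84$ ($h = - \frac{\left(-20 + 6\right) \left(-23 - 13\right)}{6} = - \frac{\left(-14\right) \left(-36\right)}{6} = \left(- \frac{1}{6}\right) 504 = -84$)
$- 2 h \left(-17\right) = \left(-2\right) \left(-84\right) \left(-17\right) = 168 \left(-17\right) = -2856$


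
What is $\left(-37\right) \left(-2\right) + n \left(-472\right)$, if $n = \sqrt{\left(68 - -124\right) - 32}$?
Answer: $74 - 1888 \sqrt{10} \approx -5896.4$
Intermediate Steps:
$n = 4 \sqrt{10}$ ($n = \sqrt{\left(68 + 124\right) - 32} = \sqrt{192 - 32} = \sqrt{160} = 4 \sqrt{10} \approx 12.649$)
$\left(-37\right) \left(-2\right) + n \left(-472\right) = \left(-37\right) \left(-2\right) + 4 \sqrt{10} \left(-472\right) = 74 - 1888 \sqrt{10}$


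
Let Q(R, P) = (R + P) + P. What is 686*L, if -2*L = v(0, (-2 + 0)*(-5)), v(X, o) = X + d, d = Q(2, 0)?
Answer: -686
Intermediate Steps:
Q(R, P) = R + 2*P (Q(R, P) = (P + R) + P = R + 2*P)
d = 2 (d = 2 + 2*0 = 2 + 0 = 2)
v(X, o) = 2 + X (v(X, o) = X + 2 = 2 + X)
L = -1 (L = -(2 + 0)/2 = -1/2*2 = -1)
686*L = 686*(-1) = -686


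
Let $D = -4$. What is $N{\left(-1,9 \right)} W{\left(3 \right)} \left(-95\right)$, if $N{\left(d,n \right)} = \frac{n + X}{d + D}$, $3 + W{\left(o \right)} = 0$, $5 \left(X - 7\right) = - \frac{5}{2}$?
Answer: $- \frac{1767}{2} \approx -883.5$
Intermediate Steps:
$X = \frac{13}{2}$ ($X = 7 + \frac{\left(-5\right) \frac{1}{2}}{5} = 7 + \frac{1}{5} \left(- \frac{5}{2}\right) = 7 - \frac{1}{2} = \frac{13}{2} \approx 6.5$)
$W{\left(o \right)} = -3$ ($W{\left(o \right)} = -3 + 0 = -3$)
$N{\left(d,n \right)} = \frac{\frac{13}{2} + n}{-4 + d}$ ($N{\left(d,n \right)} = \frac{n + \frac{13}{2}}{d - 4} = \frac{\frac{13}{2} + n}{-4 + d}$)
$N{\left(-1,9 \right)} W{\left(3 \right)} \left(-95\right) = \frac{\frac{13}{2} + 9}{-4 - 1} \left(-3\right) \left(-95\right) = \frac{1}{-5} \cdot \frac{31}{2} \left(-3\right) \left(-95\right) = \left(- \frac{1}{5}\right) \frac{31}{2} \left(-3\right) \left(-95\right) = \left(- \frac{31}{10}\right) \left(-3\right) \left(-95\right) = \frac{93}{10} \left(-95\right) = - \frac{1767}{2}$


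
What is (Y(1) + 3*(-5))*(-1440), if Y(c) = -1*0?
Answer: 21600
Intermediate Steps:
Y(c) = 0
(Y(1) + 3*(-5))*(-1440) = (0 + 3*(-5))*(-1440) = (0 - 15)*(-1440) = -15*(-1440) = 21600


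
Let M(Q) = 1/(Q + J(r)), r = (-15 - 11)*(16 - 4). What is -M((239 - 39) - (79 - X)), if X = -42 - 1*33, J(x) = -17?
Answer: -1/29 ≈ -0.034483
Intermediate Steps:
r = -312 (r = -26*12 = -312)
X = -75 (X = -42 - 33 = -75)
M(Q) = 1/(-17 + Q) (M(Q) = 1/(Q - 17) = 1/(-17 + Q))
-M((239 - 39) - (79 - X)) = -1/(-17 + ((239 - 39) - (79 - 1*(-75)))) = -1/(-17 + (200 - (79 + 75))) = -1/(-17 + (200 - 1*154)) = -1/(-17 + (200 - 154)) = -1/(-17 + 46) = -1/29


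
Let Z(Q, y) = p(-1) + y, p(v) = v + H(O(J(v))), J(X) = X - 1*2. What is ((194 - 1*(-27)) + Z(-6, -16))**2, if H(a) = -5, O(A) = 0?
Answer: 39601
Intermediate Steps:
J(X) = -2 + X (J(X) = X - 2 = -2 + X)
p(v) = -5 + v (p(v) = v - 5 = -5 + v)
Z(Q, y) = -6 + y (Z(Q, y) = (-5 - 1) + y = -6 + y)
((194 - 1*(-27)) + Z(-6, -16))**2 = ((194 - 1*(-27)) + (-6 - 16))**2 = ((194 + 27) - 22)**2 = (221 - 22)**2 = 199**2 = 39601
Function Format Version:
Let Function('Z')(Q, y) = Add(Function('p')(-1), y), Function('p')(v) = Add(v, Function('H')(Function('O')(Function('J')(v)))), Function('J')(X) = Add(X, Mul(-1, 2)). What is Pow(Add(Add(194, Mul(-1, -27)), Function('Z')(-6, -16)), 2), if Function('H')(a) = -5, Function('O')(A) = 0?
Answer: 39601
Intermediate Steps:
Function('J')(X) = Add(-2, X) (Function('J')(X) = Add(X, -2) = Add(-2, X))
Function('p')(v) = Add(-5, v) (Function('p')(v) = Add(v, -5) = Add(-5, v))
Function('Z')(Q, y) = Add(-6, y) (Function('Z')(Q, y) = Add(Add(-5, -1), y) = Add(-6, y))
Pow(Add(Add(194, Mul(-1, -27)), Function('Z')(-6, -16)), 2) = Pow(Add(Add(194, Mul(-1, -27)), Add(-6, -16)), 2) = Pow(Add(Add(194, 27), -22), 2) = Pow(Add(221, -22), 2) = Pow(199, 2) = 39601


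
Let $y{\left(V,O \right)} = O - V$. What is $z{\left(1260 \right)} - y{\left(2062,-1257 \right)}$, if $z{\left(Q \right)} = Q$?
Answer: $4579$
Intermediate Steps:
$z{\left(1260 \right)} - y{\left(2062,-1257 \right)} = 1260 - \left(-1257 - 2062\right) = 1260 - -3319 = 1260 + 3319 = 4579$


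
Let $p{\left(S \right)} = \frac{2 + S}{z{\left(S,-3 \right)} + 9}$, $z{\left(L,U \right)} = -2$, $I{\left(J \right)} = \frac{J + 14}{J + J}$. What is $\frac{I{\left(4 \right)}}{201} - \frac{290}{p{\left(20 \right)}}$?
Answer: $- \frac{271987}{2948} \approx -92.261$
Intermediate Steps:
$I{\left(J \right)} = \frac{14 + J}{2 J}$
$p{\left(S \right)} = \frac{2}{7} + \frac{S}{7}$ ($p{\left(S \right)} = \frac{2 + S}{-2 + 9} = \frac{2 + S}{7} = \left(2 + S\right) \frac{1}{7} = \frac{2}{7} + \frac{S}{7}$)
$\frac{I{\left(4 \right)}}{201} - \frac{290}{p{\left(20 \right)}} = \frac{\frac{1}{2} \cdot \frac{1}{4} \left(14 + 4\right)}{201} - \frac{290}{\frac{2}{7} + \frac{1}{7} \cdot 20} = \frac{1}{2} \cdot \frac{1}{4} \cdot 18 \cdot \frac{1}{201} - \frac{290}{\frac{2}{7} + \frac{20}{7}} = \frac{9}{4} \cdot \frac{1}{201} - \frac{290}{\frac{22}{7}} = \frac{3}{268} - \frac{1015}{11} = - \frac{271987}{2948}$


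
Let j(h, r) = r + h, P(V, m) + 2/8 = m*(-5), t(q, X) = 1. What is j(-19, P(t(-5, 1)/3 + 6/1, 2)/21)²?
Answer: 2679769/7056 ≈ 379.79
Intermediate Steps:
P(V, m) = -¼ - 5*m (P(V, m) = -¼ + m*(-5) = -¼ - 5*m)
j(h, r) = h + r
j(-19, P(t(-5, 1)/3 + 6/1, 2)/21)² = (-19 + (-¼ - 5*2)/21)² = (-19 + (-¼ - 10)*(1/21))² = (-19 - 41/4*1/21)² = (-19 - 41/84)² = (-1637/84)² = 2679769/7056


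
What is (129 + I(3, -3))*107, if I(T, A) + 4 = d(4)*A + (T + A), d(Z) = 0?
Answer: 13375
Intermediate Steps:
I(T, A) = -4 + A + T (I(T, A) = -4 + (0*A + (T + A)) = -4 + (0 + (A + T)) = -4 + (A + T) = -4 + A + T)
(129 + I(3, -3))*107 = (129 + (-4 - 3 + 3))*107 = (129 - 4)*107 = 125*107 = 13375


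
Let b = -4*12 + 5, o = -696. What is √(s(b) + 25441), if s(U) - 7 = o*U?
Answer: 4*√3461 ≈ 235.32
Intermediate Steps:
b = -43 (b = -48 + 5 = -43)
s(U) = 7 - 696*U
√(s(b) + 25441) = √((7 - 696*(-43)) + 25441) = √((7 + 29928) + 25441) = √(29935 + 25441) = √55376 = 4*√3461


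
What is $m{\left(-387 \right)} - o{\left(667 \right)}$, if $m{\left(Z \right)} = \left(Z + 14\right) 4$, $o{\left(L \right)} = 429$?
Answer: $-1921$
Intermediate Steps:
$m{\left(Z \right)} = 56 + 4 Z$ ($m{\left(Z \right)} = \left(14 + Z\right) 4 = 56 + 4 Z$)
$m{\left(-387 \right)} - o{\left(667 \right)} = \left(56 + 4 \left(-387\right)\right) - 429 = \left(56 - 1548\right) - 429 = -1492 - 429 = -1921$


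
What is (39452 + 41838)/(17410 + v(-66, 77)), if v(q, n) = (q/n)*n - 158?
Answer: 40645/8593 ≈ 4.7300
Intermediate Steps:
v(q, n) = -158 + q (v(q, n) = q - 158 = -158 + q)
(39452 + 41838)/(17410 + v(-66, 77)) = (39452 + 41838)/(17410 + (-158 - 66)) = 81290/(17410 - 224) = 81290/17186 = 81290*(1/17186) = 40645/8593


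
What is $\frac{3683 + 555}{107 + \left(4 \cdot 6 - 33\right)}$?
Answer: $\frac{2119}{49} \approx 43.245$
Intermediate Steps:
$\frac{3683 + 555}{107 + \left(4 \cdot 6 - 33\right)} = \frac{4238}{107 + \left(24 - 33\right)} = \frac{4238}{107 - 9} = \frac{4238}{98} = 4238 \cdot \frac{1}{98} = \frac{2119}{49}$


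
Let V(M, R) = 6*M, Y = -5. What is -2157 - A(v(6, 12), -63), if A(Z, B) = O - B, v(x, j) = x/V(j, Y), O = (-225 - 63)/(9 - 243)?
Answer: -28876/13 ≈ -2221.2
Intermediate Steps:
O = 16/13 (O = -288/(-234) = -288*(-1/234) = 16/13 ≈ 1.2308)
v(x, j) = x/(6*j) (v(x, j) = x/((6*j)) = x*(1/(6*j)) = x/(6*j))
A(Z, B) = 16/13 - B
-2157 - A(v(6, 12), -63) = -2157 - (16/13 - 1*(-63)) = -2157 - (16/13 + 63) = -2157 - 1*835/13 = -2157 - 835/13 = -28876/13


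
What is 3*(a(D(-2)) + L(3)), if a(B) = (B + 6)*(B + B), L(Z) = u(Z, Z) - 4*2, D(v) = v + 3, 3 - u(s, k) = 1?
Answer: 24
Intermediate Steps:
u(s, k) = 2 (u(s, k) = 3 - 1*1 = 3 - 1 = 2)
D(v) = 3 + v
L(Z) = -6 (L(Z) = 2 - 4*2 = 2 - 8 = -6)
a(B) = 2*B*(6 + B) (a(B) = (6 + B)*(2*B) = 2*B*(6 + B))
3*(a(D(-2)) + L(3)) = 3*(2*(3 - 2)*(6 + (3 - 2)) - 6) = 3*(2*1*(6 + 1) - 6) = 3*(2*1*7 - 6) = 3*(14 - 6) = 3*8 = 24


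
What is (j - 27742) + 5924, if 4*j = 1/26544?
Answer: -2316547967/106176 ≈ -21818.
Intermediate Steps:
j = 1/106176 (j = (1/4)/26544 = (1/4)*(1/26544) = 1/106176 ≈ 9.4183e-6)
(j - 27742) + 5924 = (1/106176 - 27742) + 5924 = -2945534591/106176 + 5924 = -2316547967/106176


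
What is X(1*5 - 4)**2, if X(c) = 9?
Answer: 81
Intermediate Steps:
X(1*5 - 4)**2 = 9**2 = 81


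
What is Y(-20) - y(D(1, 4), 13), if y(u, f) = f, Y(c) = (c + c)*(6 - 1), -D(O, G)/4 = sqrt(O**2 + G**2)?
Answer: -213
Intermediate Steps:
D(O, G) = -4*sqrt(G**2 + O**2) (D(O, G) = -4*sqrt(O**2 + G**2) = -4*sqrt(G**2 + O**2))
Y(c) = 10*c (Y(c) = (2*c)*5 = 10*c)
Y(-20) - y(D(1, 4), 13) = 10*(-20) - 1*13 = -200 - 13 = -213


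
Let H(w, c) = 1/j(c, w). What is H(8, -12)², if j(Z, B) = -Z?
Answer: 1/144 ≈ 0.0069444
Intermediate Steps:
H(w, c) = -1/c (H(w, c) = 1/(-c) = -1/c)
H(8, -12)² = (-1/(-12))² = (-1*(-1/12))² = (1/12)² = 1/144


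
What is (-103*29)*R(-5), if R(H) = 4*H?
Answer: 59740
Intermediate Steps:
(-103*29)*R(-5) = (-103*29)*(4*(-5)) = -2987*(-20) = 59740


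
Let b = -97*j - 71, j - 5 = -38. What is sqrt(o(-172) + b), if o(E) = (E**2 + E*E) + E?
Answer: sqrt(62126) ≈ 249.25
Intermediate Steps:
j = -33 (j = 5 - 38 = -33)
o(E) = E + 2*E**2 (o(E) = (E**2 + E**2) + E = 2*E**2 + E = E + 2*E**2)
b = 3130 (b = -97*(-33) - 71 = 3201 - 71 = 3130)
sqrt(o(-172) + b) = sqrt(-172*(1 + 2*(-172)) + 3130) = sqrt(-172*(1 - 344) + 3130) = sqrt(-172*(-343) + 3130) = sqrt(58996 + 3130) = sqrt(62126)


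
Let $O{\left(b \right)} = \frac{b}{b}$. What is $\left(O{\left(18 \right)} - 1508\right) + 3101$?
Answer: $1594$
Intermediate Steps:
$O{\left(b \right)} = 1$
$\left(O{\left(18 \right)} - 1508\right) + 3101 = \left(1 - 1508\right) + 3101 = -1507 + 3101 = 1594$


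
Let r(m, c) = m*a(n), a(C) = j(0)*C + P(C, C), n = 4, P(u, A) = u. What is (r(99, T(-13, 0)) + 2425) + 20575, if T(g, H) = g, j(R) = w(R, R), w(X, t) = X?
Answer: 23396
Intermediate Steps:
j(R) = R
a(C) = C (a(C) = 0*C + C = 0 + C = C)
r(m, c) = 4*m (r(m, c) = m*4 = 4*m)
(r(99, T(-13, 0)) + 2425) + 20575 = (4*99 + 2425) + 20575 = (396 + 2425) + 20575 = 2821 + 20575 = 23396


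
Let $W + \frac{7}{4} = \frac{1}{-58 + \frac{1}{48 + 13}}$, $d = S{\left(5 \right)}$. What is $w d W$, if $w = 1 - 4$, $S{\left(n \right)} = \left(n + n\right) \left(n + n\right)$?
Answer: $\frac{625075}{1179} \approx 530.17$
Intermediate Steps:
$S{\left(n \right)} = 4 n^{2}$ ($S{\left(n \right)} = 2 n 2 n = 4 n^{2}$)
$w = -3$
$d = 100$ ($d = 4 \cdot 5^{2} = 4 \cdot 25 = 100$)
$W = - \frac{25003}{14148}$ ($W = - \frac{7}{4} + \frac{1}{-58 + \frac{1}{48 + 13}} = - \frac{7}{4} + \frac{1}{-58 + \frac{1}{61}} = - \frac{7}{4} + \frac{1}{- \frac{3537}{61}} = - \frac{7}{4} - \frac{61}{3537} = - \frac{25003}{14148} \approx -1.7672$)
$w d W = \left(-3\right) 100 \left(- \frac{25003}{14148}\right) = \left(-300\right) \left(- \frac{25003}{14148}\right) = \frac{625075}{1179}$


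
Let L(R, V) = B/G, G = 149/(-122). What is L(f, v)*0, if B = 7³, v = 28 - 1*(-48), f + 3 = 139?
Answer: 0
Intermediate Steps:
f = 136 (f = -3 + 139 = 136)
v = 76 (v = 28 + 48 = 76)
B = 343
G = -149/122 (G = 149*(-1/122) = -149/122 ≈ -1.2213)
L(R, V) = -41846/149 (L(R, V) = 343/(-149/122) = 343*(-122/149) = -41846/149)
L(f, v)*0 = -41846/149*0 = 0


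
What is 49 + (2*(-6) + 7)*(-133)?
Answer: 714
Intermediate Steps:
49 + (2*(-6) + 7)*(-133) = 49 + (-12 + 7)*(-133) = 49 - 5*(-133) = 49 + 665 = 714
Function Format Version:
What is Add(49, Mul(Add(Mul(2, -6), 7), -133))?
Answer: 714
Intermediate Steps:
Add(49, Mul(Add(Mul(2, -6), 7), -133)) = Add(49, Mul(Add(-12, 7), -133)) = Add(49, Mul(-5, -133)) = Add(49, 665) = 714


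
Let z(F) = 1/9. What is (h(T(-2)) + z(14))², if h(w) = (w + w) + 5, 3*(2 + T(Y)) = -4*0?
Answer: 100/81 ≈ 1.2346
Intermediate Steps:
T(Y) = -2 (T(Y) = -2 + (-4*0)/3 = -2 + (⅓)*0 = -2 + 0 = -2)
z(F) = ⅑
h(w) = 5 + 2*w (h(w) = 2*w + 5 = 5 + 2*w)
(h(T(-2)) + z(14))² = ((5 + 2*(-2)) + ⅑)² = ((5 - 4) + ⅑)² = (1 + ⅑)² = (10/9)² = 100/81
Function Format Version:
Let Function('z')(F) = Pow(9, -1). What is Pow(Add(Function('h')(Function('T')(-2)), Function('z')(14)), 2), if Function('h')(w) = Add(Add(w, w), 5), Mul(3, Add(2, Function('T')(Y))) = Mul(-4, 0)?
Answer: Rational(100, 81) ≈ 1.2346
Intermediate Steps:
Function('T')(Y) = -2 (Function('T')(Y) = Add(-2, Mul(Rational(1, 3), Mul(-4, 0))) = Add(-2, Mul(Rational(1, 3), 0)) = Add(-2, 0) = -2)
Function('z')(F) = Rational(1, 9)
Function('h')(w) = Add(5, Mul(2, w)) (Function('h')(w) = Add(Mul(2, w), 5) = Add(5, Mul(2, w)))
Pow(Add(Function('h')(Function('T')(-2)), Function('z')(14)), 2) = Pow(Add(Add(5, Mul(2, -2)), Rational(1, 9)), 2) = Pow(Add(Add(5, -4), Rational(1, 9)), 2) = Pow(Add(1, Rational(1, 9)), 2) = Pow(Rational(10, 9), 2) = Rational(100, 81)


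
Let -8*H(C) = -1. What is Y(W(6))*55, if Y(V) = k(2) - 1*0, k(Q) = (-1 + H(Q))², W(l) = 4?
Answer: 2695/64 ≈ 42.109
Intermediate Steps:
H(C) = ⅛ (H(C) = -⅛*(-1) = ⅛)
k(Q) = 49/64 (k(Q) = (-1 + ⅛)² = (-7/8)² = 49/64)
Y(V) = 49/64 (Y(V) = 49/64 - 1*0 = 49/64 + 0 = 49/64)
Y(W(6))*55 = (49/64)*55 = 2695/64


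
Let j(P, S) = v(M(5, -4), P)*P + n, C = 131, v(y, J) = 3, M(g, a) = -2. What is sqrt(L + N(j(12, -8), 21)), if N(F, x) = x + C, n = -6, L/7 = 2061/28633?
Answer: sqrt(125030089019)/28633 ≈ 12.349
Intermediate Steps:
L = 14427/28633 (L = 7*(2061/28633) = 14427/28633 ≈ 0.50386)
j(P, S) = -6 + 3*P (j(P, S) = 3*P - 6 = -6 + 3*P)
N(F, x) = 131 + x (N(F, x) = x + 131 = 131 + x)
sqrt(L + N(j(12, -8), 21)) = sqrt(14427/28633 + (131 + 21)) = sqrt(14427/28633 + 152) = sqrt(4366643/28633) = sqrt(125030089019)/28633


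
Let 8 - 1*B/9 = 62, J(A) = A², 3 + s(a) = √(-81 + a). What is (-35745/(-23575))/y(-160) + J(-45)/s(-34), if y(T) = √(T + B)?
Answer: -6075/124 - 7149*I*√646/3045890 - 2025*I*√115/124 ≈ -48.992 - 175.19*I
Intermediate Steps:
s(a) = -3 + √(-81 + a)
B = -486 (B = 72 - 9*62 = 72 - 558 = -486)
y(T) = √(-486 + T) (y(T) = √(T - 486) = √(-486 + T))
(-35745/(-23575))/y(-160) + J(-45)/s(-34) = (-35745/(-23575))/(√(-486 - 160)) + (-45)²/(-3 + √(-81 - 34)) = (-35745*(-1/23575))/(√(-646)) + 2025/(-3 + √(-115)) = 7149/(4715*((I*√646))) + 2025/(-3 + I*√115) = 7149*(-I*√646/646)/4715 + 2025/(-3 + I*√115) = -7149*I*√646/3045890 + 2025/(-3 + I*√115) = 2025/(-3 + I*√115) - 7149*I*√646/3045890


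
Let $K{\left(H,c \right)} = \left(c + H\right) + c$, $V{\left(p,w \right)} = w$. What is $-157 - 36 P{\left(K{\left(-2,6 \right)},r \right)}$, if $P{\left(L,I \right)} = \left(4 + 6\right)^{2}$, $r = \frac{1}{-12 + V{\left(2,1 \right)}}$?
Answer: $-3757$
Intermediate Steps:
$K{\left(H,c \right)} = H + 2 c$ ($K{\left(H,c \right)} = \left(H + c\right) + c = H + 2 c$)
$r = - \frac{1}{11}$ ($r = \frac{1}{-12 + 1} = \frac{1}{-11} = - \frac{1}{11} \approx -0.090909$)
$P{\left(L,I \right)} = 100$ ($P{\left(L,I \right)} = 10^{2} = 100$)
$-157 - 36 P{\left(K{\left(-2,6 \right)},r \right)} = -157 - 3600 = -3757$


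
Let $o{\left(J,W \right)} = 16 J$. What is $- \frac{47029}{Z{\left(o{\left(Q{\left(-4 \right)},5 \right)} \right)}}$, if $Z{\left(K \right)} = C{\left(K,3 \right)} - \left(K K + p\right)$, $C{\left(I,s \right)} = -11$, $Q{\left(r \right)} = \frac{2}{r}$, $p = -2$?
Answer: $\frac{47029}{73} \approx 644.23$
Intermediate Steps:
$Z{\left(K \right)} = -9 - K^{2}$ ($Z{\left(K \right)} = -11 - \left(K K - 2\right) = -11 - \left(K^{2} - 2\right) = -11 - \left(-2 + K^{2}\right) = -9 - K^{2}$)
$- \frac{47029}{Z{\left(o{\left(Q{\left(-4 \right)},5 \right)} \right)}} = - \frac{47029}{-9 - \left(16 \frac{2}{-4}\right)^{2}} = - \frac{47029}{-9 - \left(16 \cdot 2 \left(- \frac{1}{4}\right)\right)^{2}} = - \frac{47029}{-9 - \left(16 \left(- \frac{1}{2}\right)\right)^{2}} = - \frac{47029}{-9 - \left(-8\right)^{2}} = - \frac{47029}{-9 - 64} = - \frac{47029}{-73} = \left(-47029\right) \left(- \frac{1}{73}\right) = \frac{47029}{73}$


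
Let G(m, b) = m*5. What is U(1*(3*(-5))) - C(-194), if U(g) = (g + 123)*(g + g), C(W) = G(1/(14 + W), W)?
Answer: -116639/36 ≈ -3240.0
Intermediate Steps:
G(m, b) = 5*m
C(W) = 5/(14 + W)
U(g) = 2*g*(123 + g) (U(g) = (123 + g)*(2*g) = 2*g*(123 + g))
U(1*(3*(-5))) - C(-194) = 2*(1*(3*(-5)))*(123 + 1*(3*(-5))) - 5/(14 - 194) = 2*(1*(-15))*(123 + 1*(-15)) - 5/(-180) = 2*(-15)*(123 - 15) - 5*(-1)/180 = 2*(-15)*108 - 1*(-1/36) = -3240 + 1/36 = -116639/36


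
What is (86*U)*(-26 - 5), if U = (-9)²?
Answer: -215946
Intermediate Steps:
U = 81
(86*U)*(-26 - 5) = (86*81)*(-26 - 5) = 6966*(-31) = -215946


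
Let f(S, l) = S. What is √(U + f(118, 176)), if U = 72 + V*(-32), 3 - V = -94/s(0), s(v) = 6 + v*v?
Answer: I*√3666/3 ≈ 20.182*I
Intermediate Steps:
s(v) = 6 + v²
V = 56/3 (V = 3 - (-94)/(6 + 0²) = 3 - (-94)/(6 + 0) = 3 - (-94)/6 = 3 - 1*(-47/3) = 3 + 47/3 = 56/3 ≈ 18.667)
U = -1576/3 (U = 72 + (56/3)*(-32) = 72 - 1792/3 = -1576/3 ≈ -525.33)
√(U + f(118, 176)) = √(-1576/3 + 118) = √(-1222/3) = I*√3666/3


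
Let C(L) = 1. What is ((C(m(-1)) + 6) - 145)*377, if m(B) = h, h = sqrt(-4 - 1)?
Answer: -52026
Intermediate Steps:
h = I*sqrt(5) (h = sqrt(-5) = I*sqrt(5) ≈ 2.2361*I)
m(B) = I*sqrt(5)
((C(m(-1)) + 6) - 145)*377 = ((1 + 6) - 145)*377 = (7 - 145)*377 = -138*377 = -52026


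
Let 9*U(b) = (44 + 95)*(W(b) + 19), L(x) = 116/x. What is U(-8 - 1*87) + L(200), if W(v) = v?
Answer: -527939/450 ≈ -1173.2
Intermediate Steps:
U(b) = 2641/9 + 139*b/9 (U(b) = ((44 + 95)*(b + 19))/9 = (139*(19 + b))/9 = (2641 + 139*b)/9 = 2641/9 + 139*b/9)
U(-8 - 1*87) + L(200) = (2641/9 + 139*(-8 - 1*87)/9) + 116/200 = (2641/9 + 139*(-8 - 87)/9) + 116*(1/200) = (2641/9 + (139/9)*(-95)) + 29/50 = (2641/9 - 13205/9) + 29/50 = -10564/9 + 29/50 = -527939/450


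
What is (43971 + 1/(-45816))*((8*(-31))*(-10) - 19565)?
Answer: -11473006532825/15272 ≈ -7.5124e+8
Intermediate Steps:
(43971 + 1/(-45816))*((8*(-31))*(-10) - 19565) = (43971 - 1/45816)*(-248*(-10) - 19565) = 2014575335*(2480 - 19565)/45816 = (2014575335/45816)*(-17085) = -11473006532825/15272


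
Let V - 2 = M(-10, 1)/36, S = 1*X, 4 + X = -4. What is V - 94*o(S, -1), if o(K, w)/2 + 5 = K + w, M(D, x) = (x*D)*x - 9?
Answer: 94805/36 ≈ 2633.5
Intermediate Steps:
X = -8 (X = -4 - 4 = -8)
M(D, x) = -9 + D*x² (M(D, x) = (D*x)*x - 9 = D*x² - 9 = -9 + D*x²)
S = -8 (S = 1*(-8) = -8)
V = 53/36 (V = 2 + (-9 - 10*1²)/36 = 2 + (-9 - 10*1)*(1/36) = 2 + (-9 - 10)*(1/36) = 2 - 19*1/36 = 2 - 19/36 = 53/36 ≈ 1.4722)
o(K, w) = -10 + 2*K + 2*w (o(K, w) = -10 + 2*(K + w) = -10 + (2*K + 2*w) = -10 + 2*K + 2*w)
V - 94*o(S, -1) = 53/36 - 94*(-10 + 2*(-8) + 2*(-1)) = 53/36 - 94*(-10 - 16 - 2) = 53/36 - 94*(-28) = 53/36 + 2632 = 94805/36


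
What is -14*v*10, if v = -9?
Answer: 1260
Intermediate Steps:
-14*v*10 = -14*(-9)*10 = 126*10 = 1260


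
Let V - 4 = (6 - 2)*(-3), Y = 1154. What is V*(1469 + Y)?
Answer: -20984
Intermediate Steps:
V = -8 (V = 4 + (6 - 2)*(-3) = 4 + 4*(-3) = 4 - 12 = -8)
V*(1469 + Y) = -8*(1469 + 1154) = -8*2623 = -20984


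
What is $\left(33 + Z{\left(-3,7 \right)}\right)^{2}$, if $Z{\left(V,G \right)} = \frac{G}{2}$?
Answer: $\frac{5329}{4} \approx 1332.3$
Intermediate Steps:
$Z{\left(V,G \right)} = \frac{G}{2}$ ($Z{\left(V,G \right)} = G \frac{1}{2} = \frac{G}{2}$)
$\left(33 + Z{\left(-3,7 \right)}\right)^{2} = \left(33 + \frac{1}{2} \cdot 7\right)^{2} = \left(33 + \frac{7}{2}\right)^{2} = \left(\frac{73}{2}\right)^{2} = \frac{5329}{4}$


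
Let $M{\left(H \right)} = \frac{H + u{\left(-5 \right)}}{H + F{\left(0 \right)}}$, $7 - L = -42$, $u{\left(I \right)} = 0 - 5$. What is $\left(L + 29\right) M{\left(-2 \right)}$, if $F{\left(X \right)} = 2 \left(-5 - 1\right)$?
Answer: $39$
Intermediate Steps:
$u{\left(I \right)} = -5$
$F{\left(X \right)} = -12$ ($F{\left(X \right)} = 2 \left(-6\right) = -12$)
$L = 49$ ($L = 7 - -42 = 7 + 42 = 49$)
$M{\left(H \right)} = \frac{-5 + H}{-12 + H}$ ($M{\left(H \right)} = \frac{H - 5}{H - 12} = \frac{-5 + H}{-12 + H}$)
$\left(L + 29\right) M{\left(-2 \right)} = \left(49 + 29\right) \frac{-5 - 2}{-12 - 2} = 78 \frac{1}{-14} \left(-7\right) = 78 \left(\left(- \frac{1}{14}\right) \left(-7\right)\right) = 78 \cdot \frac{1}{2} = 39$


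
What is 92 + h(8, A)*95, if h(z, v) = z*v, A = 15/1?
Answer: 11492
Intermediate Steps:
A = 15 (A = 15*1 = 15)
h(z, v) = v*z
92 + h(8, A)*95 = 92 + (15*8)*95 = 92 + 120*95 = 92 + 11400 = 11492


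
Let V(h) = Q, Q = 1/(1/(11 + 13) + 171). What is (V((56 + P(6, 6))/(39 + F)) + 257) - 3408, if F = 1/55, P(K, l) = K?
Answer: -12934831/4105 ≈ -3151.0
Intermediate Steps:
F = 1/55 ≈ 0.018182
Q = 24/4105 (Q = 1/(1/24 + 171) = 1/(4105/24) = 24/4105 ≈ 0.0058465)
V(h) = 24/4105
(V((56 + P(6, 6))/(39 + F)) + 257) - 3408 = (24/4105 + 257) - 3408 = 1055009/4105 - 3408 = -12934831/4105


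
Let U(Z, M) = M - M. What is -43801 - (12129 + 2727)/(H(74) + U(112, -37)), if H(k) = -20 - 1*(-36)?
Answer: -89459/2 ≈ -44730.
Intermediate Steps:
U(Z, M) = 0
H(k) = 16 (H(k) = -20 + 36 = 16)
-43801 - (12129 + 2727)/(H(74) + U(112, -37)) = -43801 - (12129 + 2727)/(16 + 0) = -43801 - 14856/16 = -43801 - 1*1857/2 = -43801 - 1857/2 = -89459/2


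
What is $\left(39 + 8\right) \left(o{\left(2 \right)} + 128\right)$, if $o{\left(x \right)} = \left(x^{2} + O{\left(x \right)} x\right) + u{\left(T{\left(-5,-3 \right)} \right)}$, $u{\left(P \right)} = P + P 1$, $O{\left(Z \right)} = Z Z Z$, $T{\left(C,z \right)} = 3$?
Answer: $7238$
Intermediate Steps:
$O{\left(Z \right)} = Z^{3}$ ($O{\left(Z \right)} = Z^{2} Z = Z^{3}$)
$u{\left(P \right)} = 2 P$ ($u{\left(P \right)} = P + P = 2 P$)
$o{\left(x \right)} = 6 + x^{2} + x^{4}$ ($o{\left(x \right)} = \left(x^{2} + x^{3} x\right) + 2 \cdot 3 = \left(x^{2} + x^{4}\right) + 6 = 6 + x^{2} + x^{4}$)
$\left(39 + 8\right) \left(o{\left(2 \right)} + 128\right) = \left(39 + 8\right) \left(\left(6 + 2^{2} + 2^{4}\right) + 128\right) = 47 \left(\left(6 + 4 + 16\right) + 128\right) = 47 \left(26 + 128\right) = 47 \cdot 154 = 7238$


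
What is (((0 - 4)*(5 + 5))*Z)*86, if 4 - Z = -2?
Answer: -20640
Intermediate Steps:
Z = 6 (Z = 4 - 1*(-2) = 4 + 2 = 6)
(((0 - 4)*(5 + 5))*Z)*86 = (((0 - 4)*(5 + 5))*6)*86 = (-4*10*6)*86 = -40*6*86 = -240*86 = -20640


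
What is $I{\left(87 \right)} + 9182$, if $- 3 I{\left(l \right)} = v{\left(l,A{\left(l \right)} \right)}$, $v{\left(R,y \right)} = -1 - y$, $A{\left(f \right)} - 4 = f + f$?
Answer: $\frac{27725}{3} \approx 9241.7$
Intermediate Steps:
$A{\left(f \right)} = 4 + 2 f$ ($A{\left(f \right)} = 4 + \left(f + f\right) = 4 + 2 f$)
$I{\left(l \right)} = \frac{5}{3} + \frac{2 l}{3}$ ($I{\left(l \right)} = - \frac{-1 - \left(4 + 2 l\right)}{3} = - \frac{-5 - 2 l}{3} = \frac{5}{3} + \frac{2 l}{3}$)
$I{\left(87 \right)} + 9182 = \left(\frac{5}{3} + \frac{2}{3} \cdot 87\right) + 9182 = \left(\frac{5}{3} + 58\right) + 9182 = \frac{179}{3} + 9182 = \frac{27725}{3}$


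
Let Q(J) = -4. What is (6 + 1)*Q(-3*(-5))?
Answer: -28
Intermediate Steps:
(6 + 1)*Q(-3*(-5)) = (6 + 1)*(-4) = 7*(-4) = -28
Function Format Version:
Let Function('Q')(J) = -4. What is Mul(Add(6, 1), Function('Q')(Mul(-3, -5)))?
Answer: -28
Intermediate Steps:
Mul(Add(6, 1), Function('Q')(Mul(-3, -5))) = Mul(Add(6, 1), -4) = Mul(7, -4) = -28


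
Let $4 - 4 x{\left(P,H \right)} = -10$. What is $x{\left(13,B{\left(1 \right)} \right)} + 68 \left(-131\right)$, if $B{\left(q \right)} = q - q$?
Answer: $- \frac{17809}{2} \approx -8904.5$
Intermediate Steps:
$B{\left(q \right)} = 0$
$x{\left(P,H \right)} = \frac{7}{2}$ ($x{\left(P,H \right)} = 1 - - \frac{5}{2} = 1 + \frac{5}{2} = \frac{7}{2}$)
$x{\left(13,B{\left(1 \right)} \right)} + 68 \left(-131\right) = \frac{7}{2} + 68 \left(-131\right) = \frac{7}{2} - 8908 = - \frac{17809}{2}$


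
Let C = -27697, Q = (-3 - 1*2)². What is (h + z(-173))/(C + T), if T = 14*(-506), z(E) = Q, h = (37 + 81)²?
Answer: -13949/34781 ≈ -0.40105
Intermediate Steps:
h = 13924 (h = 118² = 13924)
Q = 25 (Q = (-3 - 2)² = (-5)² = 25)
z(E) = 25
T = -7084
(h + z(-173))/(C + T) = (13924 + 25)/(-27697 - 7084) = 13949/(-34781) = 13949*(-1/34781) = -13949/34781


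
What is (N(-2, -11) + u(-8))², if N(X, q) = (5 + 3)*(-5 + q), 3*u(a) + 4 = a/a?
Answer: 16641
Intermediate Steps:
u(a) = -1 (u(a) = -4/3 + (a/a)/3 = -4/3 + (⅓)*1 = -4/3 + ⅓ = -1)
N(X, q) = -40 + 8*q (N(X, q) = 8*(-5 + q) = -40 + 8*q)
(N(-2, -11) + u(-8))² = ((-40 + 8*(-11)) - 1)² = ((-40 - 88) - 1)² = (-128 - 1)² = (-129)² = 16641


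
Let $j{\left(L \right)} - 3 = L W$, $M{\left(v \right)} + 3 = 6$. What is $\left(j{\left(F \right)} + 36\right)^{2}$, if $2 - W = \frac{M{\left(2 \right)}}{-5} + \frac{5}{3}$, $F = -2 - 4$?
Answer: $\frac{27889}{25} \approx 1115.6$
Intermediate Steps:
$M{\left(v \right)} = 3$ ($M{\left(v \right)} = -3 + 6 = 3$)
$F = -6$
$W = \frac{14}{15}$ ($W = 2 - \left(\frac{3}{-5} + \frac{5}{3}\right) = 2 - \left(3 \left(- \frac{1}{5}\right) + 5 \cdot \frac{1}{3}\right) = 2 - \left(- \frac{3}{5} + \frac{5}{3}\right) = 2 - \frac{16}{15} = \frac{14}{15} \approx 0.93333$)
$j{\left(L \right)} = 3 + \frac{14 L}{15}$ ($j{\left(L \right)} = 3 + L \frac{14}{15} = 3 + \frac{14 L}{15}$)
$\left(j{\left(F \right)} + 36\right)^{2} = \left(\left(3 + \frac{14}{15} \left(-6\right)\right) + 36\right)^{2} = \left(\left(3 - \frac{28}{5}\right) + 36\right)^{2} = \left(- \frac{13}{5} + 36\right)^{2} = \left(\frac{167}{5}\right)^{2} = \frac{27889}{25}$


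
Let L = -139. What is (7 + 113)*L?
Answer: -16680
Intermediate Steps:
(7 + 113)*L = (7 + 113)*(-139) = 120*(-139) = -16680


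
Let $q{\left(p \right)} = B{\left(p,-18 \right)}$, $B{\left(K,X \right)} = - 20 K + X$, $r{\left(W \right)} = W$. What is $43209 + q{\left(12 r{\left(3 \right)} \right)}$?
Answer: $42471$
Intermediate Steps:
$B{\left(K,X \right)} = X - 20 K$
$q{\left(p \right)} = -18 - 20 p$
$43209 + q{\left(12 r{\left(3 \right)} \right)} = 43209 - \left(18 + 20 \cdot 12 \cdot 3\right) = 43209 - 738 = 42471$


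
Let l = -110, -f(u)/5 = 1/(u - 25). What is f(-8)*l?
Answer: -50/3 ≈ -16.667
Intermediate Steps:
f(u) = -5/(-25 + u) (f(u) = -5/(u - 25) = -5/(-25 + u))
f(-8)*l = -5/(-25 - 8)*(-110) = -5/(-33)*(-110) = -5*(-1/33)*(-110) = (5/33)*(-110) = -50/3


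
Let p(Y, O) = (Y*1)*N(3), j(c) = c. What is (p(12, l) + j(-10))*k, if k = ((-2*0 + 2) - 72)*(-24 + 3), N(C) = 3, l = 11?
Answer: 38220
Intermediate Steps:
p(Y, O) = 3*Y (p(Y, O) = (Y*1)*3 = Y*3 = 3*Y)
k = 1470 (k = ((0 + 2) - 72)*(-21) = (2 - 72)*(-21) = -70*(-21) = 1470)
(p(12, l) + j(-10))*k = (3*12 - 10)*1470 = (36 - 10)*1470 = 26*1470 = 38220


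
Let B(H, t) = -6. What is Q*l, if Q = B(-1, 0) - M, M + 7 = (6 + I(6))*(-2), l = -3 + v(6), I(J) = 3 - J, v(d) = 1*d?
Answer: 21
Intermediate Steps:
v(d) = d
l = 3 (l = -3 + 6 = 3)
M = -13 (M = -7 + (6 + (3 - 1*6))*(-2) = -7 + (6 + (3 - 6))*(-2) = -7 + (6 - 3)*(-2) = -7 + 3*(-2) = -7 - 6 = -13)
Q = 7 (Q = -6 - 1*(-13) = -6 + 13 = 7)
Q*l = 7*3 = 21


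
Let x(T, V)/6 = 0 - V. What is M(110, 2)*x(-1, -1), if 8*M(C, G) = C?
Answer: 165/2 ≈ 82.500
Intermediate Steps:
x(T, V) = -6*V (x(T, V) = 6*(0 - V) = 6*(-V) = -6*V)
M(C, G) = C/8
M(110, 2)*x(-1, -1) = ((1/8)*110)*(-6*(-1)) = (55/4)*6 = 165/2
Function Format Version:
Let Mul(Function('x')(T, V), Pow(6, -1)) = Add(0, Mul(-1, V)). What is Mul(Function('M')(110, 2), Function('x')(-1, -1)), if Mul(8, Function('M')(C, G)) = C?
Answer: Rational(165, 2) ≈ 82.500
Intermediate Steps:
Function('x')(T, V) = Mul(-6, V) (Function('x')(T, V) = Mul(6, Add(0, Mul(-1, V))) = Mul(6, Mul(-1, V)) = Mul(-6, V))
Function('M')(C, G) = Mul(Rational(1, 8), C)
Mul(Function('M')(110, 2), Function('x')(-1, -1)) = Mul(Mul(Rational(1, 8), 110), Mul(-6, -1)) = Mul(Rational(55, 4), 6) = Rational(165, 2)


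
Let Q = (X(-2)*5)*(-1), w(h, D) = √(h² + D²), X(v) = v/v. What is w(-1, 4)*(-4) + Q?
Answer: -5 - 4*√17 ≈ -21.492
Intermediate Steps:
X(v) = 1
w(h, D) = √(D² + h²)
Q = -5 (Q = (1*5)*(-1) = 5*(-1) = -5)
w(-1, 4)*(-4) + Q = √(4² + (-1)²)*(-4) - 5 = √(16 + 1)*(-4) - 5 = √17*(-4) - 5 = -4*√17 - 5 = -5 - 4*√17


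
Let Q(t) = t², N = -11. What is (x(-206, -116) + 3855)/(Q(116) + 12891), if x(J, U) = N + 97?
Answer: 3941/26347 ≈ 0.14958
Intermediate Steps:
x(J, U) = 86 (x(J, U) = -11 + 97 = 86)
(x(-206, -116) + 3855)/(Q(116) + 12891) = (86 + 3855)/(116² + 12891) = 3941/(13456 + 12891) = 3941/26347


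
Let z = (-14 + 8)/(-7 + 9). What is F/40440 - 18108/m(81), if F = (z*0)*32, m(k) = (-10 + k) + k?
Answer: -4527/38 ≈ -119.13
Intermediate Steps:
m(k) = -10 + 2*k
z = -3 (z = -6/2 = -6*½ = -3)
F = 0 (F = -3*0*32 = 0*32 = 0)
F/40440 - 18108/m(81) = 0/40440 - 18108/(-10 + 2*81) = 0*(1/40440) - 18108/(-10 + 162) = 0 - 18108/152 = 0 - 18108*1/152 = 0 - 4527/38 = -4527/38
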